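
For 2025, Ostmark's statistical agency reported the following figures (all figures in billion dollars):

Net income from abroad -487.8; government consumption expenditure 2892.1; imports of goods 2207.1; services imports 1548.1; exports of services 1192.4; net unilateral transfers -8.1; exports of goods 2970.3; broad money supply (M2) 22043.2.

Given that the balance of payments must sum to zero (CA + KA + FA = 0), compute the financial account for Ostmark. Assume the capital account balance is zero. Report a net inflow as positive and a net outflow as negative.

Goods balance = 2970.3 - 2207.1 = 763.2
Services balance = 1192.4 - 1548.1 = -355.7
Trade balance (goods + services) = 763.2 + (-355.7) = 407.5
Net primary income = -487.8
Net secondary income = -8.1
Current account = 407.5 + (-487.8) + (-8.1) = -88.4
Financial account = -(-88.4) = 88.4

88.4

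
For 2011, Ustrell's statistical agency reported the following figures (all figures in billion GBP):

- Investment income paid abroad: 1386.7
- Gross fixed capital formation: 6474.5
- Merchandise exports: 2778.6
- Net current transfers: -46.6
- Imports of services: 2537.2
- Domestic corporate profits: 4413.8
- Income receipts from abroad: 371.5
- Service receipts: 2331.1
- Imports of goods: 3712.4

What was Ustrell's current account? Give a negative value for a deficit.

Goods balance = 2778.6 - 3712.4 = -933.8
Services balance = 2331.1 - 2537.2 = -206.1
Trade balance (goods + services) = -933.8 + (-206.1) = -1139.9
Net primary income = 371.5 - 1386.7 = -1015.2
Net secondary income = -46.6
Current account = -1139.9 + (-1015.2) + (-46.6) = -2201.7

-2201.7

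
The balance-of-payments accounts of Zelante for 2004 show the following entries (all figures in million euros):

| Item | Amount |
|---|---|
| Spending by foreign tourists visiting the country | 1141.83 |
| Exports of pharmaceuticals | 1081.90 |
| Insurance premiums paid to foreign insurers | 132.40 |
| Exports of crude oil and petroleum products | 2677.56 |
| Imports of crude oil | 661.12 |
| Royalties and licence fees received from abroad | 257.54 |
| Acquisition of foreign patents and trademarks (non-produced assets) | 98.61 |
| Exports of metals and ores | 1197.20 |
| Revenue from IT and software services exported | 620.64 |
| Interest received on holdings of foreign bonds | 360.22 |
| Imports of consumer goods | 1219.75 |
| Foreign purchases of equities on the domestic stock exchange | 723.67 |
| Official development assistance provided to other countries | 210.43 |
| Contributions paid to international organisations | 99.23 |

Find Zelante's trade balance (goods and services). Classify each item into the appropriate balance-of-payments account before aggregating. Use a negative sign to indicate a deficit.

Goods: -1219.75 - 661.12 + 1197.20 + 1081.90 + 2677.56 = 3075.79
Services: 620.64 - 132.40 + 1141.83 + 257.54 = 1887.61
Trade balance = 3075.79 + 1887.61 = 4963.40
(Excluded from the trade balance — capital account: acquisition of foreign patents and trademarks (non-produced assets) 98.61; primary income: interest received on holdings of foreign bonds 360.22; financial account: foreign purchases of equities on the domestic stock exchange 723.67; secondary income: official development assistance provided to other countries 210.43, contributions paid to international organisations 99.23.)

4963.40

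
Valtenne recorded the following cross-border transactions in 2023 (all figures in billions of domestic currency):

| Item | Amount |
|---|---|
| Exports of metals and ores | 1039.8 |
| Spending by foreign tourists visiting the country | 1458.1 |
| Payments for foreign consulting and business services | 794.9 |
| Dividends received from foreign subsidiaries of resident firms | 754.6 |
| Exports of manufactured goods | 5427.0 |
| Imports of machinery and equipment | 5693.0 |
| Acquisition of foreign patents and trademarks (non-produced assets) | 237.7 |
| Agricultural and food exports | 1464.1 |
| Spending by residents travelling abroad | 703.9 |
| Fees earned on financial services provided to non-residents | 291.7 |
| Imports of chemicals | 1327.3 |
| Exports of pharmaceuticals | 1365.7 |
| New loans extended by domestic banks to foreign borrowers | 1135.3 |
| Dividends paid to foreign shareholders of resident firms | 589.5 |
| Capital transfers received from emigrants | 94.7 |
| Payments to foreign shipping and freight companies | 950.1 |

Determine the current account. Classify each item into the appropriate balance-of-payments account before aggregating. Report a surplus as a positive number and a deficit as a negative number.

1742.3

Goods: -1327.3 + 1039.8 - 5693.0 + 1464.1 + 5427.0 + 1365.7 = 2276.3
Services: 291.7 + 1458.1 - 703.9 - 794.9 - 950.1 = -699.1
Primary income: -589.5 + 754.6 = 165.1
Current account = 2276.3 + (-699.1) + 165.1 = 1742.3
(Excluded from the current account — capital account: acquisition of foreign patents and trademarks (non-produced assets) 237.7, capital transfers received from emigrants 94.7; financial account: new loans extended by domestic banks to foreign borrowers 1135.3.)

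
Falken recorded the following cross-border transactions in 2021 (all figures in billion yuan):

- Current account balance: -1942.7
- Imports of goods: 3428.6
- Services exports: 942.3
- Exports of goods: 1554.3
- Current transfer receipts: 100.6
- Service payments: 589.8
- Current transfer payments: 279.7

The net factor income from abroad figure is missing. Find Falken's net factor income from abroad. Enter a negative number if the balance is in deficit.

-241.8

Current account = goods balance + services balance + net primary income + net secondary income
Sum of the known components = -1700.9
Net factor income from abroad = CA - (known components) = -1942.7 - (-1700.9) = -241.8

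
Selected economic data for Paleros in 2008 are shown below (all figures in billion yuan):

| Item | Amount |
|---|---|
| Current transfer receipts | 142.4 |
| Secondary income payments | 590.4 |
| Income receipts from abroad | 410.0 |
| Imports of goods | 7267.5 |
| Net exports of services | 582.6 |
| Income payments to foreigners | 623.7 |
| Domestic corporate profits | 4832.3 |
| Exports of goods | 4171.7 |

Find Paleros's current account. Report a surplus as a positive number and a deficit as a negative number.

Goods balance = 4171.7 - 7267.5 = -3095.8
Services balance = 582.6
Trade balance (goods + services) = -3095.8 + 582.6 = -2513.2
Net primary income = 410.0 - 623.7 = -213.7
Net secondary income = 142.4 - 590.4 = -448.0
Current account = -2513.2 + (-213.7) + (-448.0) = -3174.9

-3174.9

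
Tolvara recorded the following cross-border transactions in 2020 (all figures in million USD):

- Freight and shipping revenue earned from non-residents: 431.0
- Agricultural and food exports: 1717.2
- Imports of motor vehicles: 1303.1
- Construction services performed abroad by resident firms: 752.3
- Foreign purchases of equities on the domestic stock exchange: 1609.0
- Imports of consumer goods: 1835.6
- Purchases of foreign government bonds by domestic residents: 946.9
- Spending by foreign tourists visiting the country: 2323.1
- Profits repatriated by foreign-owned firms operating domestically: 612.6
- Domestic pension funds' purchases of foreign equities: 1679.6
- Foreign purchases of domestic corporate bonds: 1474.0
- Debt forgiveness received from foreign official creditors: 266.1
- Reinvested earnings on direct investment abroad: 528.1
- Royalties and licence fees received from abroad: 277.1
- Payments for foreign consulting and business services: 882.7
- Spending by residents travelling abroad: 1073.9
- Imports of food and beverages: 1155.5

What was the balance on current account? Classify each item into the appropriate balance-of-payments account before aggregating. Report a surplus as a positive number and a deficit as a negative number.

Goods: -1303.1 + 1717.2 - 1155.5 - 1835.6 = -2577.0
Services: 277.1 + 431.0 + 752.3 - 1073.9 + 2323.1 - 882.7 = 1826.9
Primary income: 528.1 - 612.6 = -84.5
Current account = (-2577.0) + 1826.9 + (-84.5) = -834.6
(Excluded from the current account — financial account: foreign purchases of equities on the domestic stock exchange 1609.0, purchases of foreign government bonds by domestic residents 946.9, domestic pension funds' purchases of foreign equities 1679.6, foreign purchases of domestic corporate bonds 1474.0; capital account: debt forgiveness received from foreign official creditors 266.1.)

-834.6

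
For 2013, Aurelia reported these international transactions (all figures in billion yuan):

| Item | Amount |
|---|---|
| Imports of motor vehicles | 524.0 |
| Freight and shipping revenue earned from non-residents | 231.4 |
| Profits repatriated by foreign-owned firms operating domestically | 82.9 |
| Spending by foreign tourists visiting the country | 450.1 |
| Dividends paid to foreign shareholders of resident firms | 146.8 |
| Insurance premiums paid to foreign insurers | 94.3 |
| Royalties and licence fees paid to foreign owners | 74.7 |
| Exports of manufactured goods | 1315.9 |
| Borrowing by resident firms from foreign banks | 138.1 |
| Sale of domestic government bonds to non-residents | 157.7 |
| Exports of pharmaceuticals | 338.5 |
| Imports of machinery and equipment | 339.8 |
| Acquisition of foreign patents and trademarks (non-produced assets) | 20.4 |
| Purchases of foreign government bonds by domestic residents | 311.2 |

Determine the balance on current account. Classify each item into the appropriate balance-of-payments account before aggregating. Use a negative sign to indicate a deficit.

1073.4

Goods: 1315.9 + 338.5 - 339.8 - 524.0 = 790.6
Services: 231.4 - 94.3 - 74.7 + 450.1 = 512.5
Primary income: -146.8 - 82.9 = -229.7
Current account = 790.6 + 512.5 + (-229.7) = 1073.4
(Excluded from the current account — financial account: borrowing by resident firms from foreign banks 138.1, sale of domestic government bonds to non-residents 157.7, purchases of foreign government bonds by domestic residents 311.2; capital account: acquisition of foreign patents and trademarks (non-produced assets) 20.4.)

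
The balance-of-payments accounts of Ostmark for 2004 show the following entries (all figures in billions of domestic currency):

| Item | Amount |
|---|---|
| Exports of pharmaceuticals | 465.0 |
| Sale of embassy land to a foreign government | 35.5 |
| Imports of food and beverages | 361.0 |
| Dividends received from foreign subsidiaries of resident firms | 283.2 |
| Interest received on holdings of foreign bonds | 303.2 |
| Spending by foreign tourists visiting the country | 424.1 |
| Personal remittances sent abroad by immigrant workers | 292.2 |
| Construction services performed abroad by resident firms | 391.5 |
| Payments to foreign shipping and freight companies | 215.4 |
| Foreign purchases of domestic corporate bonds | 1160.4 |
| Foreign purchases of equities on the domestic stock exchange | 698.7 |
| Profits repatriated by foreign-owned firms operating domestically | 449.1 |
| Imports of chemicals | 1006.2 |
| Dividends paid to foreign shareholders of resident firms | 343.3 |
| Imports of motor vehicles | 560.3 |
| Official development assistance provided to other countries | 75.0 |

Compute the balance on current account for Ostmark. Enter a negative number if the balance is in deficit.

Goods: 465.0 - 1006.2 - 361.0 - 560.3 = -1462.5
Services: 424.1 + 391.5 - 215.4 = 600.2
Primary income: -343.3 + 283.2 - 449.1 + 303.2 = -206.0
Secondary income: -75.0 - 292.2 = -367.2
Current account = (-1462.5) + 600.2 + (-206.0) + (-367.2) = -1435.5
(Excluded from the current account — capital account: sale of embassy land to a foreign government 35.5; financial account: foreign purchases of domestic corporate bonds 1160.4, foreign purchases of equities on the domestic stock exchange 698.7.)

-1435.5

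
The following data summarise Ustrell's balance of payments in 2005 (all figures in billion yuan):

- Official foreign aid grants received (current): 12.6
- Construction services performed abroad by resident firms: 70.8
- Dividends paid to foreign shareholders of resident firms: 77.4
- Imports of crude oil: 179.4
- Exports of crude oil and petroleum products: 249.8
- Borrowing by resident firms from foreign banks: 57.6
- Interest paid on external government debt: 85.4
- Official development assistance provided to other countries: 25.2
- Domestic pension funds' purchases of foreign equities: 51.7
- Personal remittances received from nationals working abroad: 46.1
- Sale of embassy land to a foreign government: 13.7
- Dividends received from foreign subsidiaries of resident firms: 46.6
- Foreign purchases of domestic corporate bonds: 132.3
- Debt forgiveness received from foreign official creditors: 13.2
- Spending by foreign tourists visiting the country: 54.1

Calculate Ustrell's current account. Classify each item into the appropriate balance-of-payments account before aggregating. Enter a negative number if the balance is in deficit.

112.6

Goods: 249.8 - 179.4 = 70.4
Services: 70.8 + 54.1 = 124.9
Primary income: -85.4 - 77.4 + 46.6 = -116.2
Secondary income: 12.6 + 46.1 - 25.2 = 33.5
Current account = 70.4 + 124.9 + (-116.2) + 33.5 = 112.6
(Excluded from the current account — financial account: borrowing by resident firms from foreign banks 57.6, domestic pension funds' purchases of foreign equities 51.7, foreign purchases of domestic corporate bonds 132.3; capital account: sale of embassy land to a foreign government 13.7, debt forgiveness received from foreign official creditors 13.2.)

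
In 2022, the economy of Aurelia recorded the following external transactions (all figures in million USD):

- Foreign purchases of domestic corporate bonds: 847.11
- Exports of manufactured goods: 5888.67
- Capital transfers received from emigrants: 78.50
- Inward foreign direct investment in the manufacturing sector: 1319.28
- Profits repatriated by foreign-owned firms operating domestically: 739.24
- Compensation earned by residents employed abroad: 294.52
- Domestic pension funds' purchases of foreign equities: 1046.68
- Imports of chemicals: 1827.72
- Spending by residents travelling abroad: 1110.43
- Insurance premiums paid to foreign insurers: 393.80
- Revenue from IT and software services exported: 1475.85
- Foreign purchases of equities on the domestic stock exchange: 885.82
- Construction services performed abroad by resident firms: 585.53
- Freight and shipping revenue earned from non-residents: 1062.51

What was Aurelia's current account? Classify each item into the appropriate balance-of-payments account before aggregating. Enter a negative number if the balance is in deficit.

5235.89

Goods: -1827.72 + 5888.67 = 4060.95
Services: 1062.51 + 1475.85 + 585.53 - 1110.43 - 393.80 = 1619.66
Primary income: 294.52 - 739.24 = -444.72
Current account = 4060.95 + 1619.66 + (-444.72) = 5235.89
(Excluded from the current account — financial account: foreign purchases of domestic corporate bonds 847.11, inward foreign direct investment in the manufacturing sector 1319.28, domestic pension funds' purchases of foreign equities 1046.68, foreign purchases of equities on the domestic stock exchange 885.82; capital account: capital transfers received from emigrants 78.50.)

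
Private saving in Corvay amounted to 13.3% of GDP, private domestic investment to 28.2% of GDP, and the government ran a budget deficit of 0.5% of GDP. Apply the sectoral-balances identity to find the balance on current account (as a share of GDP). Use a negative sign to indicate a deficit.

By the sectoral-balances identity, CA = (S_private - I) + (T - G).
Private balance = 13.3 - 28.2 = -14.9
Government balance (T - G) = -0.5
CA = -14.9 + (-0.5) = -15.4

-15.4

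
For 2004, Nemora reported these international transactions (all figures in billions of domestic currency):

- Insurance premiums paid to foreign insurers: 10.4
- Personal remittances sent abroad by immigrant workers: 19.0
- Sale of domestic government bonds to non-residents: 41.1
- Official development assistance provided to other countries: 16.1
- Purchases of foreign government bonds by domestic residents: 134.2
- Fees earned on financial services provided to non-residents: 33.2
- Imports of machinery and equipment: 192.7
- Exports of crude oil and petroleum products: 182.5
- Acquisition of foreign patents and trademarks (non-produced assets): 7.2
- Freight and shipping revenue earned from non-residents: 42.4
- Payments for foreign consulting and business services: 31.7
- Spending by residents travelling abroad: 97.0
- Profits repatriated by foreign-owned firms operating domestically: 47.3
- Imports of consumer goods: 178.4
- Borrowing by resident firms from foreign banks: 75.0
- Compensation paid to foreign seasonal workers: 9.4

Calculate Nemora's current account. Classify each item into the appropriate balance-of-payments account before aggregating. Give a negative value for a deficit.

Goods: -178.4 - 192.7 + 182.5 = -188.6
Services: 33.2 - 10.4 + 42.4 - 31.7 - 97.0 = -63.5
Primary income: -47.3 - 9.4 = -56.7
Secondary income: -19.0 - 16.1 = -35.1
Current account = (-188.6) + (-63.5) + (-56.7) + (-35.1) = -343.9
(Excluded from the current account — financial account: sale of domestic government bonds to non-residents 41.1, purchases of foreign government bonds by domestic residents 134.2, borrowing by resident firms from foreign banks 75.0; capital account: acquisition of foreign patents and trademarks (non-produced assets) 7.2.)

-343.9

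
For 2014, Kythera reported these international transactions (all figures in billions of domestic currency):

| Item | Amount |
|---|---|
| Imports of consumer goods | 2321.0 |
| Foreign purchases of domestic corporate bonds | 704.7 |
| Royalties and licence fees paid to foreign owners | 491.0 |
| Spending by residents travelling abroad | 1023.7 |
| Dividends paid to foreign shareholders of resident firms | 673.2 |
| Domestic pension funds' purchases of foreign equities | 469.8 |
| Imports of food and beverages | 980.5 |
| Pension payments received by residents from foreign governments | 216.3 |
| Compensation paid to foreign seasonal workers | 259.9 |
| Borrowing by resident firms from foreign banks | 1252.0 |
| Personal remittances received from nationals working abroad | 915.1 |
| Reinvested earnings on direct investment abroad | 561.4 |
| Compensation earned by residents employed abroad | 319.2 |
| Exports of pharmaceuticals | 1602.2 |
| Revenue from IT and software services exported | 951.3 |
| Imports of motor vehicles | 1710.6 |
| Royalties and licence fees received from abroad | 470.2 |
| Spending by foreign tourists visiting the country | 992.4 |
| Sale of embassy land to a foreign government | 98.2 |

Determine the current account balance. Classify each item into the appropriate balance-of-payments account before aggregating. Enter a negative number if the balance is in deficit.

-1431.8

Goods: -1710.6 + 1602.2 - 980.5 - 2321.0 = -3409.9
Services: 951.3 - 1023.7 + 470.2 + 992.4 - 491.0 = 899.2
Primary income: 319.2 - 673.2 + 561.4 - 259.9 = -52.5
Secondary income: 915.1 + 216.3 = 1131.4
Current account = (-3409.9) + 899.2 + (-52.5) + 1131.4 = -1431.8
(Excluded from the current account — financial account: foreign purchases of domestic corporate bonds 704.7, domestic pension funds' purchases of foreign equities 469.8, borrowing by resident firms from foreign banks 1252.0; capital account: sale of embassy land to a foreign government 98.2.)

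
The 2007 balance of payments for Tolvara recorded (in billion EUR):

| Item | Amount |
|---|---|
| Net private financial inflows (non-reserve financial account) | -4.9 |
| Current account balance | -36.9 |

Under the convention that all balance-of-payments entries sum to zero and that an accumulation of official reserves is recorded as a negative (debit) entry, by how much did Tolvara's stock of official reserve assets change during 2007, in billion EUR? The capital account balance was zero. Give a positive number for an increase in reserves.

-41.8

Official reserve transactions balance = -((-36.9) + (-4.9)) = 41.8
An accumulation of reserves is recorded as a debit (negative entry), so the change in the stock of reserves is the negative of that balance.
Change in official reserves = -(41.8) = -41.8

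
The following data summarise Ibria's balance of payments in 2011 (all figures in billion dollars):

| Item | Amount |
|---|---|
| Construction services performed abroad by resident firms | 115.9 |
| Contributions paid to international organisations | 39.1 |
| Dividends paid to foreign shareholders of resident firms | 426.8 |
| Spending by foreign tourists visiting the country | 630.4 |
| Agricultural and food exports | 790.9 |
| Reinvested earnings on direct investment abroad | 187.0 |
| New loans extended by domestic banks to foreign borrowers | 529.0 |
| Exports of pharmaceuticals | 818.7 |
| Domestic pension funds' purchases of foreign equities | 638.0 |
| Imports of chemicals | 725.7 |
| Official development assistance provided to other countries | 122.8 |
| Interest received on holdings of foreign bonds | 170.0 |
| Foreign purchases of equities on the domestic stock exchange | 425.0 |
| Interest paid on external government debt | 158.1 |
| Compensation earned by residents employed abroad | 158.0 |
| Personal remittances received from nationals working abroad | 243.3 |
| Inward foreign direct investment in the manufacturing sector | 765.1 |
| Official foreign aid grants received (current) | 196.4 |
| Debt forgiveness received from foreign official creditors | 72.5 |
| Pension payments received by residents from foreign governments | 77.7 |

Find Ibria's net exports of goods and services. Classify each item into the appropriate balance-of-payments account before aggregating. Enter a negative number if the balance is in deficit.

1630.2

Goods: 818.7 - 725.7 + 790.9 = 883.9
Services: 115.9 + 630.4 = 746.3
Trade balance = 883.9 + 746.3 = 1630.2
(Excluded from the trade balance — secondary income: contributions paid to international organisations 39.1, official development assistance provided to other countries 122.8, personal remittances received from nationals working abroad 243.3, official foreign aid grants received (current) 196.4, pension payments received by residents from foreign governments 77.7; primary income: dividends paid to foreign shareholders of resident firms 426.8, reinvested earnings on direct investment abroad 187.0, interest received on holdings of foreign bonds 170.0, interest paid on external government debt 158.1, compensation earned by residents employed abroad 158.0; financial account: new loans extended by domestic banks to foreign borrowers 529.0, domestic pension funds' purchases of foreign equities 638.0, foreign purchases of equities on the domestic stock exchange 425.0, inward foreign direct investment in the manufacturing sector 765.1; capital account: debt forgiveness received from foreign official creditors 72.5.)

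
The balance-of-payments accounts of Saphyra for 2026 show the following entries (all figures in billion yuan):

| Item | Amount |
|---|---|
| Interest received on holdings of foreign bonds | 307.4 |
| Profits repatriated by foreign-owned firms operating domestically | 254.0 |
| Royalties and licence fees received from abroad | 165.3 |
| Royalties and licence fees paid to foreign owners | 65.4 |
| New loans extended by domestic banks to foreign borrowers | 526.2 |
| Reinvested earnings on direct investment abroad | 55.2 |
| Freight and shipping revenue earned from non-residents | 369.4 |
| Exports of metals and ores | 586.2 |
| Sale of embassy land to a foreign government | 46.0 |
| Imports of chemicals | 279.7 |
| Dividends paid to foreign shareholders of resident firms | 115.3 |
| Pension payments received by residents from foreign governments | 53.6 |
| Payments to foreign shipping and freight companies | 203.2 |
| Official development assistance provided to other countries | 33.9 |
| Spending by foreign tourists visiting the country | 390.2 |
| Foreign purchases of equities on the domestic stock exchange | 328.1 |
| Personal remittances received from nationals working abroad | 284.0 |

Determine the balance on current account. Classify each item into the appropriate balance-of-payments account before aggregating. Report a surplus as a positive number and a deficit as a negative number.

Goods: -279.7 + 586.2 = 306.5
Services: -65.4 + 390.2 - 203.2 + 369.4 + 165.3 = 656.3
Primary income: 307.4 - 115.3 - 254.0 + 55.2 = -6.7
Secondary income: 284.0 + 53.6 - 33.9 = 303.7
Current account = 306.5 + 656.3 + (-6.7) + 303.7 = 1259.8
(Excluded from the current account — financial account: new loans extended by domestic banks to foreign borrowers 526.2, foreign purchases of equities on the domestic stock exchange 328.1; capital account: sale of embassy land to a foreign government 46.0.)

1259.8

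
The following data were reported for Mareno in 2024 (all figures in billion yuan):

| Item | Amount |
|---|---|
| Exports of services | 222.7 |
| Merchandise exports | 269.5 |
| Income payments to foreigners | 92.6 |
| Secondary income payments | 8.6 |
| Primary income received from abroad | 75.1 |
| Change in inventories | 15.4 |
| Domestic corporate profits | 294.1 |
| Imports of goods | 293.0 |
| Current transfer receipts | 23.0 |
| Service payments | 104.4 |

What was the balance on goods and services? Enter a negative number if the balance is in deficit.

Goods balance = 269.5 - 293.0 = -23.5
Services balance = 222.7 - 104.4 = 118.3
Trade balance (goods + services) = -23.5 + 118.3 = 94.8

94.8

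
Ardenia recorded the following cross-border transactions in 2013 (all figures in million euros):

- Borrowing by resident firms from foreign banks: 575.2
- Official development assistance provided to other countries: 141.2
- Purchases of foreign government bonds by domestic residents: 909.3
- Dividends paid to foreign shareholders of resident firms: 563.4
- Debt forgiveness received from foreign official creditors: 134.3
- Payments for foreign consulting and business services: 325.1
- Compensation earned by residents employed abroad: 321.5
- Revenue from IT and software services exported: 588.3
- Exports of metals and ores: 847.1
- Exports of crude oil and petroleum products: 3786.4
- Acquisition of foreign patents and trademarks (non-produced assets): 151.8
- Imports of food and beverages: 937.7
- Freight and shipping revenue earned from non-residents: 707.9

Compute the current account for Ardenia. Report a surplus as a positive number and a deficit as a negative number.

Goods: -937.7 + 3786.4 + 847.1 = 3695.8
Services: 588.3 - 325.1 + 707.9 = 971.1
Primary income: 321.5 - 563.4 = -241.9
Secondary income: -141.2
Current account = 3695.8 + 971.1 + (-241.9) + (-141.2) = 4283.8
(Excluded from the current account — financial account: borrowing by resident firms from foreign banks 575.2, purchases of foreign government bonds by domestic residents 909.3; capital account: debt forgiveness received from foreign official creditors 134.3, acquisition of foreign patents and trademarks (non-produced assets) 151.8.)

4283.8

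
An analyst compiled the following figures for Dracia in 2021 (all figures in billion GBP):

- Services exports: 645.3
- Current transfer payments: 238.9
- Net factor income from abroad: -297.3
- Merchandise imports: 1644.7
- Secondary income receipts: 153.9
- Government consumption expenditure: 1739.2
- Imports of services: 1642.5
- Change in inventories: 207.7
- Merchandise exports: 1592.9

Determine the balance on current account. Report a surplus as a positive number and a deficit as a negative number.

Goods balance = 1592.9 - 1644.7 = -51.8
Services balance = 645.3 - 1642.5 = -997.2
Trade balance (goods + services) = -51.8 + (-997.2) = -1049.0
Net primary income = -297.3
Net secondary income = 153.9 - 238.9 = -85.0
Current account = -1049.0 + (-297.3) + (-85.0) = -1431.3

-1431.3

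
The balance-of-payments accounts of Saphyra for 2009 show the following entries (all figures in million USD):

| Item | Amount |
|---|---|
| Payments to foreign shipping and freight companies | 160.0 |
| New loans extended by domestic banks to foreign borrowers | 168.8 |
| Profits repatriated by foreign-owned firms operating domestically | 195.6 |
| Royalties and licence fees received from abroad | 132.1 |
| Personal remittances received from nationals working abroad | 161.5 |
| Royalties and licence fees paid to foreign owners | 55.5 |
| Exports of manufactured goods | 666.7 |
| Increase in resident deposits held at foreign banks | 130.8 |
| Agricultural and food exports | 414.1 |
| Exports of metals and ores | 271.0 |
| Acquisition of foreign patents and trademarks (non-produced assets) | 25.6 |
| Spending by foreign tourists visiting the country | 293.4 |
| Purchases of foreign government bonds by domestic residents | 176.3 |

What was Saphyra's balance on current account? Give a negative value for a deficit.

1527.7

Goods: 271.0 + 414.1 + 666.7 = 1351.8
Services: 132.1 - 55.5 - 160.0 + 293.4 = 210.0
Primary income: -195.6
Secondary income: 161.5
Current account = 1351.8 + 210.0 + (-195.6) + 161.5 = 1527.7
(Excluded from the current account — financial account: new loans extended by domestic banks to foreign borrowers 168.8, increase in resident deposits held at foreign banks 130.8, purchases of foreign government bonds by domestic residents 176.3; capital account: acquisition of foreign patents and trademarks (non-produced assets) 25.6.)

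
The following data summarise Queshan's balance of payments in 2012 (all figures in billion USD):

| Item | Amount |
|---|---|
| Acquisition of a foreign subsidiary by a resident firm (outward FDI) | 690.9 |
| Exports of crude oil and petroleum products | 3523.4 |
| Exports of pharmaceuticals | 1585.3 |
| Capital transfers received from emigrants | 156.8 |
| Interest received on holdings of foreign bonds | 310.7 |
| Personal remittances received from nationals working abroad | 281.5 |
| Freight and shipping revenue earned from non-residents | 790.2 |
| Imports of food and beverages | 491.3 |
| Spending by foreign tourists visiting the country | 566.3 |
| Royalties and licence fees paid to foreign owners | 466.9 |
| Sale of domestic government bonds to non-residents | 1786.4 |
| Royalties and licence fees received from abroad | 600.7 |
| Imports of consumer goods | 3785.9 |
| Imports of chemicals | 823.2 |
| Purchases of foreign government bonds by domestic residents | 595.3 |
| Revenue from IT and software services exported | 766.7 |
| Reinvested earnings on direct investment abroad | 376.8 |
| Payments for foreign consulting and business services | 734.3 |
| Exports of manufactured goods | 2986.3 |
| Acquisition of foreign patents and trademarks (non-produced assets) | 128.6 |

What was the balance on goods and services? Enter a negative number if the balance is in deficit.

Goods: 2986.3 - 491.3 - 823.2 + 1585.3 + 3523.4 - 3785.9 = 2994.6
Services: 600.7 - 734.3 + 790.2 + 766.7 + 566.3 - 466.9 = 1522.7
Trade balance = 2994.6 + 1522.7 = 4517.3
(Excluded from the trade balance — financial account: acquisition of a foreign subsidiary by a resident firm (outward FDI) 690.9, sale of domestic government bonds to non-residents 1786.4, purchases of foreign government bonds by domestic residents 595.3; capital account: capital transfers received from emigrants 156.8, acquisition of foreign patents and trademarks (non-produced assets) 128.6; primary income: interest received on holdings of foreign bonds 310.7, reinvested earnings on direct investment abroad 376.8; secondary income: personal remittances received from nationals working abroad 281.5.)

4517.3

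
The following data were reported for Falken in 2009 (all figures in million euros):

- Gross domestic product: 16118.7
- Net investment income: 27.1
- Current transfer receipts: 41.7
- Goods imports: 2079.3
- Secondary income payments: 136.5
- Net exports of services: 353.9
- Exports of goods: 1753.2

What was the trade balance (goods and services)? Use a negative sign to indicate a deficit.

27.8

Goods balance = 1753.2 - 2079.3 = -326.1
Services balance = 353.9
Trade balance (goods + services) = -326.1 + 353.9 = 27.8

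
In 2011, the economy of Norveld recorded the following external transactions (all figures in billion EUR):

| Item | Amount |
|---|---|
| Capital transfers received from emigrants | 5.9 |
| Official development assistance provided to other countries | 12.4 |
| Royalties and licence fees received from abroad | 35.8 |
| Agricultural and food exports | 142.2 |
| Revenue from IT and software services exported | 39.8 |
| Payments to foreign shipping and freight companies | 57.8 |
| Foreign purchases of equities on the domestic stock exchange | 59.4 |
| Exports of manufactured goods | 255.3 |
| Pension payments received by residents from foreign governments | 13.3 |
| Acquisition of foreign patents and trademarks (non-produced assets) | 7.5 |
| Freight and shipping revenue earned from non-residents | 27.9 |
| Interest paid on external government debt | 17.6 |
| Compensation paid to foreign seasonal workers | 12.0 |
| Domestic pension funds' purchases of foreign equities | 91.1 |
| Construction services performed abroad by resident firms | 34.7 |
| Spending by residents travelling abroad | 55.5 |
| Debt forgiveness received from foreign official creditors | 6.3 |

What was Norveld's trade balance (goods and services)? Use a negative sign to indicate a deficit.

Goods: 255.3 + 142.2 = 397.5
Services: 27.9 + 39.8 + 35.8 - 57.8 + 34.7 - 55.5 = 24.9
Trade balance = 397.5 + 24.9 = 422.4
(Excluded from the trade balance — capital account: capital transfers received from emigrants 5.9, acquisition of foreign patents and trademarks (non-produced assets) 7.5, debt forgiveness received from foreign official creditors 6.3; secondary income: official development assistance provided to other countries 12.4, pension payments received by residents from foreign governments 13.3; financial account: foreign purchases of equities on the domestic stock exchange 59.4, domestic pension funds' purchases of foreign equities 91.1; primary income: interest paid on external government debt 17.6, compensation paid to foreign seasonal workers 12.0.)

422.4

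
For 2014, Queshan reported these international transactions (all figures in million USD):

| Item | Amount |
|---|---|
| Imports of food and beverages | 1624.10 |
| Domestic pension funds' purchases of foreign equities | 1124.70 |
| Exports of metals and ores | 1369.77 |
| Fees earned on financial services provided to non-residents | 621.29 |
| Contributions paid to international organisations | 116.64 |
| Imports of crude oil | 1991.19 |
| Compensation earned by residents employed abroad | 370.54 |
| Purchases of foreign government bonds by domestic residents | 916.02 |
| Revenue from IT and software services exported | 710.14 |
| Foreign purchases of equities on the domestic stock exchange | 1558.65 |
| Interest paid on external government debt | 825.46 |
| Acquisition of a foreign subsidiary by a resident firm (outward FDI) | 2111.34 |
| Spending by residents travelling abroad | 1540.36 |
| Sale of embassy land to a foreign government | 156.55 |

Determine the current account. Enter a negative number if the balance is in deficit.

Goods: -1624.10 - 1991.19 + 1369.77 = -2245.52
Services: -1540.36 + 621.29 + 710.14 = -208.93
Primary income: 370.54 - 825.46 = -454.92
Secondary income: -116.64
Current account = (-2245.52) + (-208.93) + (-454.92) + (-116.64) = -3026.01
(Excluded from the current account — financial account: domestic pension funds' purchases of foreign equities 1124.70, purchases of foreign government bonds by domestic residents 916.02, foreign purchases of equities on the domestic stock exchange 1558.65, acquisition of a foreign subsidiary by a resident firm (outward FDI) 2111.34; capital account: sale of embassy land to a foreign government 156.55.)

-3026.01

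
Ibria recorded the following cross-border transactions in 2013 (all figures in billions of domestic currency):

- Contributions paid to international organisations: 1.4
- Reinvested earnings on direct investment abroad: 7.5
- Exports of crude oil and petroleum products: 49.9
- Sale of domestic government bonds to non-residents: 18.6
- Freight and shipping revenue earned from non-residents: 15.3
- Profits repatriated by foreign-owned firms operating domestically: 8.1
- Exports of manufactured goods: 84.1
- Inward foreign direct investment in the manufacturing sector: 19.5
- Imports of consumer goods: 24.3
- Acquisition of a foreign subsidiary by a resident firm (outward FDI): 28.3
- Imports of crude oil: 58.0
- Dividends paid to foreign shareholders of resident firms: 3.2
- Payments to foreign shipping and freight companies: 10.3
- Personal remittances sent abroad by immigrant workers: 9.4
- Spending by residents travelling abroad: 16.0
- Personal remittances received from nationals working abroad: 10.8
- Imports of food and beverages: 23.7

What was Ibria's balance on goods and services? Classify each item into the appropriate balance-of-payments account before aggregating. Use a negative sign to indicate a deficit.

Goods: -24.3 + 49.9 - 23.7 + 84.1 - 58.0 = 28.0
Services: -10.3 - 16.0 + 15.3 = -11.0
Trade balance = 28.0 + (-11.0) = 17.0
(Excluded from the trade balance — secondary income: contributions paid to international organisations 1.4, personal remittances sent abroad by immigrant workers 9.4, personal remittances received from nationals working abroad 10.8; primary income: reinvested earnings on direct investment abroad 7.5, profits repatriated by foreign-owned firms operating domestically 8.1, dividends paid to foreign shareholders of resident firms 3.2; financial account: sale of domestic government bonds to non-residents 18.6, inward foreign direct investment in the manufacturing sector 19.5, acquisition of a foreign subsidiary by a resident firm (outward FDI) 28.3.)

17.0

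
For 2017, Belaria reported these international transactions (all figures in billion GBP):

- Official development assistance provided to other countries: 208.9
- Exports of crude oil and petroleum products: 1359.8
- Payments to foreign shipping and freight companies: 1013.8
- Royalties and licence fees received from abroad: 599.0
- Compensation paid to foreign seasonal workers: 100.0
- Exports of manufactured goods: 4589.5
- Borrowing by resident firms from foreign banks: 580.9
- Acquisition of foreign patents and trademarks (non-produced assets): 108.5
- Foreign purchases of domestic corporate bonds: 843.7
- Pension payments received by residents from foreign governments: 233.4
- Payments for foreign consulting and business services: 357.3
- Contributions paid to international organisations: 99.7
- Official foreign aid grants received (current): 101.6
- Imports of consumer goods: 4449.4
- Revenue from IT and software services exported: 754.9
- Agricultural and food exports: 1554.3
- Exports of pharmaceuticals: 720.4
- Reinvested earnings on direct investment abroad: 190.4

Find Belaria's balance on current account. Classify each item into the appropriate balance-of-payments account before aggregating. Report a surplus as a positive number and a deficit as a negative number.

3874.2

Goods: 1359.8 + 4589.5 - 4449.4 + 1554.3 + 720.4 = 3774.6
Services: 599.0 + 754.9 - 357.3 - 1013.8 = -17.2
Primary income: -100.0 + 190.4 = 90.4
Secondary income: -208.9 - 99.7 + 233.4 + 101.6 = 26.4
Current account = 3774.6 + (-17.2) + 90.4 + 26.4 = 3874.2
(Excluded from the current account — financial account: borrowing by resident firms from foreign banks 580.9, foreign purchases of domestic corporate bonds 843.7; capital account: acquisition of foreign patents and trademarks (non-produced assets) 108.5.)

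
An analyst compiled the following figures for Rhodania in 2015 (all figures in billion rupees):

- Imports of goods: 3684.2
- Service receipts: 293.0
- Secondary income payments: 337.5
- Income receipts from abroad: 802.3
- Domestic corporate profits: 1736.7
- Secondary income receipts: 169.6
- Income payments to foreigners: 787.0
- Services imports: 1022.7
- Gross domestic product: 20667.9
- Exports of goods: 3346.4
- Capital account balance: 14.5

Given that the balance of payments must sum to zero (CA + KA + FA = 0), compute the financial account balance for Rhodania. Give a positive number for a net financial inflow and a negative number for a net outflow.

Goods balance = 3346.4 - 3684.2 = -337.8
Services balance = 293.0 - 1022.7 = -729.7
Trade balance (goods + services) = -337.8 + (-729.7) = -1067.5
Net primary income = 802.3 - 787.0 = 15.3
Net secondary income = 169.6 - 337.5 = -167.9
Current account = -1067.5 + 15.3 + (-167.9) = -1220.1
Financial account = -(-1220.1 + 14.5) = 1205.6

1205.6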